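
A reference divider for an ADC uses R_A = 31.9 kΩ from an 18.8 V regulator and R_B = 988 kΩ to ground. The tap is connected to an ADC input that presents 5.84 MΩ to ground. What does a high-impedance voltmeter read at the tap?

V_out ≈ 18.1 V

The load sits in parallel with R_B: R_B‖R_L = (988 × 5840) / (988 + 5840) = 845.0 kΩ.
V_out = 18.8 × 845.0 / (31.9 + 845.0) = 18.8 × 845.0/876.9 = 18.1 V.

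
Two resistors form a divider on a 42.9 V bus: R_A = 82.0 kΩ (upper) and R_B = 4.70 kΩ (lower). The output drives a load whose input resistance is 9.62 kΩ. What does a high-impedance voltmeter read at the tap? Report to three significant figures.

The load sits in parallel with R_B: R_B‖R_L = (4.70 × 9.62) / (4.70 + 9.62) = 3.157 kΩ.
V_out = 42.9 × 3.157 / (82.0 + 3.157) = 42.9 × 3.157/85.16 = 1.59 V.

V_out ≈ 1.59 V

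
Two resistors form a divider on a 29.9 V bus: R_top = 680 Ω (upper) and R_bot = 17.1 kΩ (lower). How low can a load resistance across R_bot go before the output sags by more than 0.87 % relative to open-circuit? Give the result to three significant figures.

Output resistance R_th = R_top‖R_bot = (680 × 17100)/17780 = 654.0 Ω.
The fractional drop is R_th/(R_th + R_L); requiring this ≤ 0.00870 gives R_L ≥ R_th(1/0.00870 − 1) = 654.0 × 113.9 = 74.5 kΩ.

R_L(min) ≈ 74.5 kΩ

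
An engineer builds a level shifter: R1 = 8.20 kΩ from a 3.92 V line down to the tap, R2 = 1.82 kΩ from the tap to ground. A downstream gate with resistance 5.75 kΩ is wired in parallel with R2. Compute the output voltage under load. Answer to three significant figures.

V_out ≈ 0.566 V

The load sits in parallel with R2: R2‖R_L = (1.82 × 5.75) / (1.82 + 5.75) = 1.382 kΩ.
V_out = 3.92 × 1.382 / (8.20 + 1.382) = 3.92 × 1.382/9.582 = 0.566 V.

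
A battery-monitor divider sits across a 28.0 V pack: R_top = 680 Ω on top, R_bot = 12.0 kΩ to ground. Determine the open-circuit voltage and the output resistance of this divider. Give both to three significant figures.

V_th is the open-circuit tap voltage: 28.0 × 12000/(680 + 12000) = 26.5 V.
With the supply zeroed, R_top and R_bot appear in parallel from the tap: R_th = R_top‖R_bot = (680 × 12000)/12680 = 644 Ω.

V_th = 26.5 V, R_th = 644 Ω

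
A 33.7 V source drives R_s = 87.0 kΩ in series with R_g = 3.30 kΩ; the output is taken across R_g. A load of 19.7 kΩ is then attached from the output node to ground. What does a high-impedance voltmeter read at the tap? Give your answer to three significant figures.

The load sits in parallel with R_g: R_g‖R_L = (3.30 × 19.7) / (3.30 + 19.7) = 2.827 kΩ.
V_out = 33.7 × 2.827 / (87.0 + 2.827) = 33.7 × 2.827/89.83 = 1.06 V.

V_out ≈ 1.06 V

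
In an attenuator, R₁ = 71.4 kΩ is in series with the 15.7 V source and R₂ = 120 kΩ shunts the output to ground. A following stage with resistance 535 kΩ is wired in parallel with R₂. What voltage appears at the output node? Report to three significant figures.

The load sits in parallel with R₂: R₂‖R_L = (120 × 535) / (120 + 535) = 98.02 kΩ.
V_out = 15.7 × 98.02 / (71.4 + 98.02) = 15.7 × 98.02/169.4 = 9.08 V.

V_out ≈ 9.08 V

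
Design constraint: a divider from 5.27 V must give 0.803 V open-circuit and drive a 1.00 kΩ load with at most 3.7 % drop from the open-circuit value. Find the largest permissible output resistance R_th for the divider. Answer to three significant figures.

Loading drop = R_th/(R_th + R_L) ≤ 0.0370, so R_th ≤ R_L · ε/(1−ε) = 1.00 kΩ × 0.0370/0.9630 = 38.4 Ω.

R_th ≤ 38.4 Ω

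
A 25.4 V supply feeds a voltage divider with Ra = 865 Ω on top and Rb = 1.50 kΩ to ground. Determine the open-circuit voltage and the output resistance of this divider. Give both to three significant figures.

V_th is the open-circuit tap voltage: 25.4 × 1500/(865 + 1500) = 16.1 V.
With the supply zeroed, Ra and Rb appear in parallel from the tap: R_th = Ra‖Rb = (865 × 1500)/2365 = 549 Ω.

V_th = 16.1 V, R_th = 549 Ω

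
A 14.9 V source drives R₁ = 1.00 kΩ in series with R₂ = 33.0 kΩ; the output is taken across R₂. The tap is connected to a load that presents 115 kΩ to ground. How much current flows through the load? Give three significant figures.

I_L ≈ 0.125 mA

R₂‖R_L = 25.64 kΩ; V_out = 14.9 × 25.64/26.64 = 14.34 V.
I_L = V_out / R_L = 14.34 / 115 kΩ = 0.125 mA.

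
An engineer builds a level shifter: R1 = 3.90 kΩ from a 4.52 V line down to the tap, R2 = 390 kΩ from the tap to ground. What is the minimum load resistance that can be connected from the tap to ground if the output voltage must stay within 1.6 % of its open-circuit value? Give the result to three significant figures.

Output resistance R_th = R1‖R2 = (3.90 × 390)/393.9 = 3.861 kΩ.
The fractional drop is R_th/(R_th + R_L); requiring this ≤ 0.0160 gives R_L ≥ R_th(1/0.0160 − 1) = 3.861 × 61.50 = 237 kΩ.

R_L(min) ≈ 237 kΩ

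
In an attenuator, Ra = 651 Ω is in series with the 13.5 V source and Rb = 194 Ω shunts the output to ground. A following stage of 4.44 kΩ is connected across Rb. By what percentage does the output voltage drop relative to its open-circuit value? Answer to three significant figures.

The divider's output (Thévenin) resistance is Ra‖Rb = 149.5 Ω.
Fractional drop under load = R_th/(R_th + R_L) = 149.5 / (149.5 + 4440) = 0.03257.
So the output falls by 3.26 %.

3.26 %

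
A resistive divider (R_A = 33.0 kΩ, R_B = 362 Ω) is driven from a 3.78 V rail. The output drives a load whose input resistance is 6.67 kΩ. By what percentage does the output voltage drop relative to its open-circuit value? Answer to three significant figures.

The divider's output (Thévenin) resistance is R_A‖R_B = 358.1 Ω.
Fractional drop under load = R_th/(R_th + R_L) = 358.1 / (358.1 + 6670) = 0.05095.
So the output falls by 5.09 %.

5.09 %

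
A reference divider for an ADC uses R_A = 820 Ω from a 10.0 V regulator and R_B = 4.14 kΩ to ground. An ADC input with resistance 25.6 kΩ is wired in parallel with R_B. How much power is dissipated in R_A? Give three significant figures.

P ≈ 4.27 mW

Total resistance from the source is R_A + (R_B‖R_L) = 4384 Ω, so I = 10.0/4384 Ω = 2.281 mA.
P = I²·R_A = (2.281 mA)² × 820 Ω = 4.27 mW.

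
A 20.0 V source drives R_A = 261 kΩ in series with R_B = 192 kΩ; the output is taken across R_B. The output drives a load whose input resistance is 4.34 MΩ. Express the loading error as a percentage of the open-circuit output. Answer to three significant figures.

2.49 %

The divider's output (Thévenin) resistance is R_A‖R_B = 110.6 kΩ.
Fractional drop under load = R_th/(R_th + R_L) = 110.6 / (110.6 + 4340) = 0.02486.
So the output falls by 2.49 %.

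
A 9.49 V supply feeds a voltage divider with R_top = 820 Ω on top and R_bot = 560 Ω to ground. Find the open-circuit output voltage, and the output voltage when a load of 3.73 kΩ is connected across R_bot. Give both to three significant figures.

Open-circuit: V = 9.49 × 560/(820 + 560) = 3.85 V.
With the load, R_bot becomes R_bot‖R_L = 486.9 Ω, so V = 9.49 × 486.9/1307 = 3.54 V.

Unloaded: 3.85 V; loaded: 3.54 V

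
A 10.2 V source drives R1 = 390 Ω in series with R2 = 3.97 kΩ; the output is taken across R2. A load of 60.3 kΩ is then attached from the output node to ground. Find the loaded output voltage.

The load sits in parallel with R2: R2‖R_L = (3970 × 60300) / (3970 + 60300) = 3725 Ω.
V_out = 10.2 × 3725 / (390 + 3725) = 10.2 × 3725/4115 = 9.23 V.

V_out ≈ 9.23 V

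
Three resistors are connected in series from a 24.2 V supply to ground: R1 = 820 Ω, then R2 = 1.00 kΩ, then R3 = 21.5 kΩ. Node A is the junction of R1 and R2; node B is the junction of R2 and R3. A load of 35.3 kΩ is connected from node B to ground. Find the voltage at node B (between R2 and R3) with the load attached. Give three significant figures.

At node B, R3 is in parallel with the load: R3‖R_L = 13360 Ω.
Below node A the resistance is R2 + (R3‖R_L) = 14360 Ω, so V_A = 24.2 × 14360/15180 = 22.89 V.
Then V_B = V_A × (R3‖R_L)/(R2 + R3‖R_L) = 22.89 × 13360/14360 = 21.3 V.

V ≈ 21.3 V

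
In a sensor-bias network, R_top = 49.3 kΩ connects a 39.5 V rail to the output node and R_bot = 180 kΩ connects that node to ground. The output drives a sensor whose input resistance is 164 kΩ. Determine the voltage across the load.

The load sits in parallel with R_bot: R_bot‖R_L = (180 × 164) / (180 + 164) = 85.81 kΩ.
V_out = 39.5 × 85.81 / (49.3 + 85.81) = 39.5 × 85.81/135.1 = 25.1 V.
(Unloaded it would have been 31.0 V.)

V_out ≈ 25.1 V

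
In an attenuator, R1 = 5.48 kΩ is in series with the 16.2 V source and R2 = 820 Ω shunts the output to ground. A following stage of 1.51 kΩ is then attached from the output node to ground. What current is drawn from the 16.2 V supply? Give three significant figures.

I ≈ 2.69 mA

R2‖R_L = 531.4 Ω, so the source sees R1 + R2‖R_L = 6011 Ω.
I = 16.2 V / 6011 Ω = 2.69 mA.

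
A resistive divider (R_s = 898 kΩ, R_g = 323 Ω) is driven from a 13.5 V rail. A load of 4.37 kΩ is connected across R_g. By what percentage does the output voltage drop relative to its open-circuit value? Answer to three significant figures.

6.88 %

The divider's output (Thévenin) resistance is R_s‖R_g = 322.9 Ω.
Fractional drop under load = R_th/(R_th + R_L) = 322.9 / (322.9 + 4370) = 0.06880.
So the output falls by 6.88 %.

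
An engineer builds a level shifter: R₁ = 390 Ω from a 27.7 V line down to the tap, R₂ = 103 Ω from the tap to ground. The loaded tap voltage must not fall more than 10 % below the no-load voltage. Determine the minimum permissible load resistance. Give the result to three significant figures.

Output resistance R_th = R₁‖R₂ = (390 × 103)/493.0 = 81.48 Ω.
The fractional drop is R_th/(R_th + R_L); requiring this ≤ 0.100 gives R_L ≥ R_th(1/0.100 − 1) = 81.48 × 9.000 = 733 Ω.

R_L(min) ≈ 733 Ω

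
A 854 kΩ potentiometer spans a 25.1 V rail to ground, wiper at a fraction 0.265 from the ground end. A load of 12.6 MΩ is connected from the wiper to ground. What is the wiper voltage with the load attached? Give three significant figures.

V ≈ 6.56 V

The wiper splits the pot into (1−α)R = 627.7 kΩ above and αR = 226.3 kΩ below.
Lower section ‖ load = 222.3 kΩ.
V_wiper = 25.1 × 222.3/(627.7 + 222.3) = 6.56 V.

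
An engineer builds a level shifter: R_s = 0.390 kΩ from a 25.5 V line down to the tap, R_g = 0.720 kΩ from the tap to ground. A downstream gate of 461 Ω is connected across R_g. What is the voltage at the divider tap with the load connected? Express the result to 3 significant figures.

The load sits in parallel with R_g: R_g‖R_L = (720 × 461) / (720 + 461) = 281.0 Ω.
V_out = 25.5 × 281.0 / (390 + 281.0) = 25.5 × 281.0/671.0 = 10.7 V.

V_out ≈ 10.7 V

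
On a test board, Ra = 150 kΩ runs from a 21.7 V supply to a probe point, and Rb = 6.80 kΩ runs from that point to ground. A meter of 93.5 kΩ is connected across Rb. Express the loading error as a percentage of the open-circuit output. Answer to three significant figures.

6.50 %

The divider's output (Thévenin) resistance is Ra‖Rb = 6.505 kΩ.
Fractional drop under load = R_th/(R_th + R_L) = 6.505 / (6.505 + 93.5) = 0.06505.
So the output falls by 6.50 %.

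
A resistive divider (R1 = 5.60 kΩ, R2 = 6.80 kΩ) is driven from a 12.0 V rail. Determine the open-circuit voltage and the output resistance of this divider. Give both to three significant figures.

V_th is the open-circuit tap voltage: 12.0 × 6.80/(5.60 + 6.80) = 6.58 V.
With the supply zeroed, R1 and R2 appear in parallel from the tap: R_th = R1‖R2 = (5.60 × 6.80)/12.40 = 3.07 kΩ.

V_th = 6.58 V, R_th = 3.07 kΩ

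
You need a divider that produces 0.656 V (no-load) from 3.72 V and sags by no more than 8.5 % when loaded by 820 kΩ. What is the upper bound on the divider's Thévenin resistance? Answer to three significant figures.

R_th ≤ 76.2 kΩ

Loading drop = R_th/(R_th + R_L) ≤ 0.0850, so R_th ≤ R_L · ε/(1−ε) = 820 kΩ × 0.0850/0.9150 = 76.2 kΩ.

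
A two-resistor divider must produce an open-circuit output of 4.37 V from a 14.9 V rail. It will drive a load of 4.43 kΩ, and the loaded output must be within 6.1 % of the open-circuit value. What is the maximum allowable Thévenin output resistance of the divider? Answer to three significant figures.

Loading drop = R_th/(R_th + R_L) ≤ 0.0610, so R_th ≤ R_L · ε/(1−ε) = 4.43 kΩ × 0.0610/0.9390 = 288 Ω.

R_th ≤ 288 Ω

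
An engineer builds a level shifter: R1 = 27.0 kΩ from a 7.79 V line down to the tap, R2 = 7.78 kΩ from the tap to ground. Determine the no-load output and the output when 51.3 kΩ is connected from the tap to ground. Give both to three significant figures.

Open-circuit: V = 7.79 × 7.78/(27.0 + 7.78) = 1.74 V.
With the load, R2 becomes R2‖R_L = 6.755 kΩ, so V = 7.79 × 6.755/33.76 = 1.56 V.

Unloaded: 1.74 V; loaded: 1.56 V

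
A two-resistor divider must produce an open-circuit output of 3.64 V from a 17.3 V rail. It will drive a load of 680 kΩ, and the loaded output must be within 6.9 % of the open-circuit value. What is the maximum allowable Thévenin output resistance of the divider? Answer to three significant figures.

R_th ≤ 50.4 kΩ

Loading drop = R_th/(R_th + R_L) ≤ 0.0690, so R_th ≤ R_L · ε/(1−ε) = 680 kΩ × 0.0690/0.9310 = 50.4 kΩ.
(Any R1, R2 with R2/(R1+R2) = 0.210 and R1‖R2 ≤ 50.4 kΩ will meet the spec.)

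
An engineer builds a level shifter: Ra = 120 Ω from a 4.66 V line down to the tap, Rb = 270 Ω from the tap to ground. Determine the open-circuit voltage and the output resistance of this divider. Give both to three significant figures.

V_th is the open-circuit tap voltage: 4.66 × 270/(120 + 270) = 3.23 V.
With the supply zeroed, Ra and Rb appear in parallel from the tap: R_th = Ra‖Rb = (120 × 270)/390.0 = 83.1 Ω.

V_th = 3.23 V, R_th = 83.1 Ω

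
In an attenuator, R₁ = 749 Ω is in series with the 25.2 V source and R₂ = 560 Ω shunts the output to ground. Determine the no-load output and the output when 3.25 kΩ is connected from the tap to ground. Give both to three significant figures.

Unloaded: 10.8 V; loaded: 9.81 V

Open-circuit: V = 25.2 × 560/(749 + 560) = 10.8 V.
With the load, R₂ becomes R₂‖R_L = 477.7 Ω, so V = 25.2 × 477.7/1227 = 9.81 V.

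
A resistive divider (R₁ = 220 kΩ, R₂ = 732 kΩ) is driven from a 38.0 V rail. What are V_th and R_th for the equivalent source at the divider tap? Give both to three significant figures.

V_th is the open-circuit tap voltage: 38.0 × 732/(220 + 732) = 29.2 V.
With the supply zeroed, R₁ and R₂ appear in parallel from the tap: R_th = R₁‖R₂ = (220 × 732)/952.0 = 169 kΩ.

V_th = 29.2 V, R_th = 169 kΩ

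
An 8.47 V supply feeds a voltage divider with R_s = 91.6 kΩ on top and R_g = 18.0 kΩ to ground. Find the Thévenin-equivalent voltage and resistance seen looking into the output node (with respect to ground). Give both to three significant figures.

V_th is the open-circuit tap voltage: 8.47 × 18.0/(91.6 + 18.0) = 1.39 V.
With the supply zeroed, R_s and R_g appear in parallel from the tap: R_th = R_s‖R_g = (91.6 × 18.0)/109.6 = 15.0 kΩ.

V_th = 1.39 V, R_th = 15.0 kΩ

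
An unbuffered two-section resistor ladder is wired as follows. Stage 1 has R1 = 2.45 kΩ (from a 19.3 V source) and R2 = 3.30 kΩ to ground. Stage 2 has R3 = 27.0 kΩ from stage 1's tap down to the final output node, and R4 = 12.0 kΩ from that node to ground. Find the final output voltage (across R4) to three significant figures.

V_out ≈ 3.29 V

Stage 2 presents R3+R4 = 39.00 kΩ as a load on stage 1's tap.
Stage 1's lower leg becomes R2‖(R3+R4) = 3.043 kΩ, so V_mid = 19.3 × 3.043/5.493 = 10.69 V.
Stage 2 is itself unloaded: V_out = V_mid × R4/(R3+R4) = 10.69 × 12.0/39.00 = 3.29 V.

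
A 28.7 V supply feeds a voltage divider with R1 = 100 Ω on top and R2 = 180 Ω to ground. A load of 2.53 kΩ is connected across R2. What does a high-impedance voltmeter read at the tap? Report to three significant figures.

V_out ≈ 18.0 V

The load sits in parallel with R2: R2‖R_L = (180 × 2530) / (180 + 2530) = 168.0 Ω.
V_out = 28.7 × 168.0 / (100 + 168.0) = 28.7 × 168.0/268.0 = 18.0 V.
(Unloaded it would have been 18.4 V.)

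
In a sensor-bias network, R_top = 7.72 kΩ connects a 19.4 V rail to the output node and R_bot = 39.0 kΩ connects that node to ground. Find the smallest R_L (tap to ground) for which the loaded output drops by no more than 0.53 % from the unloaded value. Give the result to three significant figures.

R_L(min) ≈ 1.21 MΩ

Output resistance R_th = R_top‖R_bot = (7.72 × 39.0)/46.72 = 6.444 kΩ.
The fractional drop is R_th/(R_th + R_L); requiring this ≤ 0.00530 gives R_L ≥ R_th(1/0.00530 − 1) = 6.444 × 187.7 = 1.21 MΩ.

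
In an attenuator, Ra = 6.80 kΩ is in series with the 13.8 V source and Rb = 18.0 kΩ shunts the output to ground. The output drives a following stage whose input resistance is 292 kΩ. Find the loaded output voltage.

The load sits in parallel with Rb: Rb‖R_L = (18.0 × 292) / (18.0 + 292) = 16.95 kΩ.
V_out = 13.8 × 16.95 / (6.80 + 16.95) = 13.8 × 16.95/23.75 = 9.85 V.

V_out ≈ 9.85 V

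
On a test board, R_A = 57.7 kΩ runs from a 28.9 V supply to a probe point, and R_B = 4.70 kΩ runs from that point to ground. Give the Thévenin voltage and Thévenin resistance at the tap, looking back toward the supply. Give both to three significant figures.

V_th = 2.18 V, R_th = 4.35 kΩ

V_th is the open-circuit tap voltage: 28.9 × 4.70/(57.7 + 4.70) = 2.18 V.
With the supply zeroed, R_A and R_B appear in parallel from the tap: R_th = R_A‖R_B = (57.7 × 4.70)/62.40 = 4.35 kΩ.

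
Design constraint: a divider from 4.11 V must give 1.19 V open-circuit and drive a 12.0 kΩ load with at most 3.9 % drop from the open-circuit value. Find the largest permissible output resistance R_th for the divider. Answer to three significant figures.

Loading drop = R_th/(R_th + R_L) ≤ 0.0390, so R_th ≤ R_L · ε/(1−ε) = 12.0 kΩ × 0.0390/0.9610 = 487 Ω.
(Any R1, R2 with R2/(R1+R2) = 0.290 and R1‖R2 ≤ 487 Ω will meet the spec.)

R_th ≤ 487 Ω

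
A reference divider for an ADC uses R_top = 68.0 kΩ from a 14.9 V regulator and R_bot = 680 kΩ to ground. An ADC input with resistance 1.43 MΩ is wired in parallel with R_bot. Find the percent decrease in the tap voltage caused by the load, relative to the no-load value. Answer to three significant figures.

The divider's output (Thévenin) resistance is R_top‖R_bot = 61.82 kΩ.
Fractional drop under load = R_th/(R_th + R_L) = 61.82 / (61.82 + 1430) = 0.04144.
So the output falls by 4.14 %.

4.14 %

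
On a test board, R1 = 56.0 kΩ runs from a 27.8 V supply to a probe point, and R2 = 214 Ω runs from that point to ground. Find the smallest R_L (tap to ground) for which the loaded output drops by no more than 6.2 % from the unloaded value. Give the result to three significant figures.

Output resistance R_th = R1‖R2 = (56000 × 214)/56210 = 213.2 Ω.
The fractional drop is R_th/(R_th + R_L); requiring this ≤ 0.0620 gives R_L ≥ R_th(1/0.0620 − 1) = 213.2 × 15.13 = 3.23 kΩ.

R_L(min) ≈ 3.23 kΩ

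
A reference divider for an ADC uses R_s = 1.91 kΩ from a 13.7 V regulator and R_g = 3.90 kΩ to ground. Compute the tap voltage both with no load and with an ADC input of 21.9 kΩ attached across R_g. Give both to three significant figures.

Unloaded: 9.20 V; loaded: 8.69 V

Open-circuit: V = 13.7 × 3.90/(1.91 + 3.90) = 9.20 V.
With the load, R_g becomes R_g‖R_L = 3.310 kΩ, so V = 13.7 × 3.310/5.220 = 8.69 V.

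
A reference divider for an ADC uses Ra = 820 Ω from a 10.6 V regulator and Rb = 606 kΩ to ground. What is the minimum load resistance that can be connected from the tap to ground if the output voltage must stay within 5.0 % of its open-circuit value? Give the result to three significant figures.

Output resistance R_th = Ra‖Rb = (820 × 606000)/606800 = 818.9 Ω.
The fractional drop is R_th/(R_th + R_L); requiring this ≤ 0.0500 gives R_L ≥ R_th(1/0.0500 − 1) = 818.9 × 19.00 = 15.6 kΩ.

R_L(min) ≈ 15.6 kΩ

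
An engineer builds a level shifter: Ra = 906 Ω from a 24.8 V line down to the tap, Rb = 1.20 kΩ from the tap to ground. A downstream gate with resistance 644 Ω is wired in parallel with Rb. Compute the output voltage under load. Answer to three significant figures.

The load sits in parallel with Rb: Rb‖R_L = (1200 × 644) / (1200 + 644) = 419.1 Ω.
V_out = 24.8 × 419.1 / (906 + 419.1) = 24.8 × 419.1/1325 = 7.84 V.
(Unloaded it would have been 14.1 V.)

V_out ≈ 7.84 V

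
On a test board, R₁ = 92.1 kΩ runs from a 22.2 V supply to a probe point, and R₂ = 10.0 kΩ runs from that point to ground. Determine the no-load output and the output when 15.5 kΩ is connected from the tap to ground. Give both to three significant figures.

Unloaded: 2.17 V; loaded: 1.37 V

Open-circuit: V = 22.2 × 10.0/(92.1 + 10.0) = 2.17 V.
With the load, R₂ becomes R₂‖R_L = 6.078 kΩ, so V = 22.2 × 6.078/98.18 = 1.37 V.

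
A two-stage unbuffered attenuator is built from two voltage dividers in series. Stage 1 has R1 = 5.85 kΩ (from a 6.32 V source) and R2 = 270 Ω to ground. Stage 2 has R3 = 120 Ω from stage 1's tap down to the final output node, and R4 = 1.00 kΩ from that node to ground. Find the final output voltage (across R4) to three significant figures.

V_out ≈ 0.202 V

Stage 2 presents R3+R4 = 1120 Ω as a load on stage 1's tap.
Stage 1's lower leg becomes R2‖(R3+R4) = 217.6 Ω, so V_mid = 6.32 × 217.6/6068 = 0.2266 V.
Stage 2 is itself unloaded: V_out = V_mid × R4/(R3+R4) = 0.2266 × 1000/1120 = 0.202 V.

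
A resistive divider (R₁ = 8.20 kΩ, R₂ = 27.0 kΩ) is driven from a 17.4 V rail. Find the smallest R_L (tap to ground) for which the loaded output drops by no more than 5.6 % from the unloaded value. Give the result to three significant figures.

Output resistance R_th = R₁‖R₂ = (8.20 × 27.0)/35.20 = 6.290 kΩ.
The fractional drop is R_th/(R_th + R_L); requiring this ≤ 0.0560 gives R_L ≥ R_th(1/0.0560 − 1) = 6.290 × 16.86 = 106 kΩ.

R_L(min) ≈ 106 kΩ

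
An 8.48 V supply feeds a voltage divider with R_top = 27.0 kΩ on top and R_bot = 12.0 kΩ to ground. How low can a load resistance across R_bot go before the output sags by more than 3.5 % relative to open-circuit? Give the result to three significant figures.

R_L(min) ≈ 229 kΩ

Output resistance R_th = R_top‖R_bot = (27.0 × 12.0)/39.00 = 8.308 kΩ.
The fractional drop is R_th/(R_th + R_L); requiring this ≤ 0.0350 gives R_L ≥ R_th(1/0.0350 − 1) = 8.308 × 27.57 = 229 kΩ.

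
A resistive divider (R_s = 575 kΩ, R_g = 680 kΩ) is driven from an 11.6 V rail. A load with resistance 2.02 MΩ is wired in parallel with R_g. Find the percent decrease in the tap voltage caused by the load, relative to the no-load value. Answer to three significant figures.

Unloaded V = 11.6 × 680/1255 = 6.2853 V.
Loaded: R_g‖R_L = 508.7 kΩ, giving V = 11.6 × 508.7/1084 = 5.4454 V.
Drop = (6.2853 − 5.4454) / 6.2853 = 13.4 %.

13.4 %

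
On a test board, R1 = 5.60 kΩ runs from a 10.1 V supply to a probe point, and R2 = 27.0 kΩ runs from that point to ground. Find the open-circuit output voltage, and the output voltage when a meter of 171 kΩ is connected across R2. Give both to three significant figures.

Unloaded: 8.37 V; loaded: 8.14 V

Open-circuit: V = 10.1 × 27.0/(5.60 + 27.0) = 8.37 V.
With the load, R2 becomes R2‖R_L = 23.32 kΩ, so V = 10.1 × 23.32/28.92 = 8.14 V.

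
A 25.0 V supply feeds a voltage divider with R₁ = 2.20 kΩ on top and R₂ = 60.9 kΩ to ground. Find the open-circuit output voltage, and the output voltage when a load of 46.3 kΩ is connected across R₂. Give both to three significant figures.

Open-circuit: V = 25.0 × 60.9/(2.20 + 60.9) = 24.1 V.
With the load, R₂ becomes R₂‖R_L = 26.30 kΩ, so V = 25.0 × 26.30/28.50 = 23.1 V.

Unloaded: 24.1 V; loaded: 23.1 V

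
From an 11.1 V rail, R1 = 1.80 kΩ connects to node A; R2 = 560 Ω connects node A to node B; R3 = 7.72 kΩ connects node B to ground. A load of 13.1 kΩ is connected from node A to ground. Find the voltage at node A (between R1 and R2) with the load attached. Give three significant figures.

V ≈ 8.19 V

Below node A the series string R2+R3 = 8280 Ω sits in parallel with the 13100 Ω load: 5073 Ω.
V_A = 11.1 × 5073/(1800 + 5073) = 8.19 V.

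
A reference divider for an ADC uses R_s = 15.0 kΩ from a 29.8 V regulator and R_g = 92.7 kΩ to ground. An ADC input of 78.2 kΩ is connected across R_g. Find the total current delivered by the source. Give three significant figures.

R_g‖R_L = 42.42 kΩ, so the source sees R_s + R_g‖R_L = 57.42 kΩ.
I = 29.8 V / 57.42 kΩ = 0.519 mA.

I ≈ 0.519 mA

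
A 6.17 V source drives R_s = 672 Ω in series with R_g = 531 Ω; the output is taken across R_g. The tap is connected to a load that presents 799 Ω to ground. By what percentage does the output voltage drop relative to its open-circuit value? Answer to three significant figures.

27.1 %

The divider's output (Thévenin) resistance is R_s‖R_g = 296.6 Ω.
Fractional drop under load = R_th/(R_th + R_L) = 296.6 / (296.6 + 799) = 0.2707.
So the output falls by 27.1 %.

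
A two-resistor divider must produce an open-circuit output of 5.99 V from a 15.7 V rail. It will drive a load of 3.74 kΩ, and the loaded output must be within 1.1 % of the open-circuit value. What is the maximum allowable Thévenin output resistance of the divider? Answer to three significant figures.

Loading drop = R_th/(R_th + R_L) ≤ 0.0110, so R_th ≤ R_L · ε/(1−ε) = 3.74 kΩ × 0.0110/0.9890 = 41.6 Ω.
(Any R1, R2 with R2/(R1+R2) = 0.382 and R1‖R2 ≤ 41.6 Ω will meet the spec.)

R_th ≤ 41.6 Ω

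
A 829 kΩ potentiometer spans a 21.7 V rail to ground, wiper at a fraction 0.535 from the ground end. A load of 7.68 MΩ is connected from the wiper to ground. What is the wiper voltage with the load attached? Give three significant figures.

The wiper splits the pot into (1−α)R = 385.5 kΩ above and αR = 443.5 kΩ below.
Lower section ‖ load = 419.3 kΩ.
V_wiper = 21.7 × 419.3/(385.5 + 419.3) = 11.3 V.

V ≈ 11.3 V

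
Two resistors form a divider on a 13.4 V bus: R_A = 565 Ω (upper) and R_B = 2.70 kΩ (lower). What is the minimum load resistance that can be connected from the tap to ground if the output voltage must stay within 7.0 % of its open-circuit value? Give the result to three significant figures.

Output resistance R_th = R_A‖R_B = (565 × 2700)/3265 = 467.2 Ω.
The fractional drop is R_th/(R_th + R_L); requiring this ≤ 0.0700 gives R_L ≥ R_th(1/0.0700 − 1) = 467.2 × 13.29 = 6.21 kΩ.

R_L(min) ≈ 6.21 kΩ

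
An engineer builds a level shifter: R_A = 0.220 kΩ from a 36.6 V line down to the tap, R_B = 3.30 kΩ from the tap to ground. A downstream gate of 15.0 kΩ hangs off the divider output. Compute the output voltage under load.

V_out ≈ 33.8 V

The load sits in parallel with R_B: R_B‖R_L = (3300 × 15000) / (3300 + 15000) = 2705 Ω.
V_out = 36.6 × 2705 / (220 + 2705) = 36.6 × 2705/2925 = 33.8 V.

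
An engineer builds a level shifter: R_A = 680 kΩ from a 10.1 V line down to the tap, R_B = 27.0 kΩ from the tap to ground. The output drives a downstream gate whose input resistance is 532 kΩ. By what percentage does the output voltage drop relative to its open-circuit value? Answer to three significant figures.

4.65 %

The divider's output (Thévenin) resistance is R_A‖R_B = 25.97 kΩ.
Fractional drop under load = R_th/(R_th + R_L) = 25.97 / (25.97 + 532) = 0.04654.
So the output falls by 4.65 %.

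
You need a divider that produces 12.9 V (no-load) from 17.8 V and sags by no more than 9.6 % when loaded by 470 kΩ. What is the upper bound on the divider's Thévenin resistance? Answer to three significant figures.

R_th ≤ 49.9 kΩ

Loading drop = R_th/(R_th + R_L) ≤ 0.0960, so R_th ≤ R_L · ε/(1−ε) = 470 kΩ × 0.0960/0.9040 = 49.9 kΩ.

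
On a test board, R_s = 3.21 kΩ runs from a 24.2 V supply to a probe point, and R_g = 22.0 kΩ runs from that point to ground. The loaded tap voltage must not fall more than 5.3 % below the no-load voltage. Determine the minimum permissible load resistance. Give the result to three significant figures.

R_L(min) ≈ 50.1 kΩ

Output resistance R_th = R_s‖R_g = (3.21 × 22.0)/25.21 = 2.801 kΩ.
The fractional drop is R_th/(R_th + R_L); requiring this ≤ 0.0530 gives R_L ≥ R_th(1/0.0530 − 1) = 2.801 × 17.87 = 50.1 kΩ.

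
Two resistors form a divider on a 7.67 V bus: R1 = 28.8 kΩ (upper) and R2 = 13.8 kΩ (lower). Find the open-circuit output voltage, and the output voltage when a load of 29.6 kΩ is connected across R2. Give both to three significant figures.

Open-circuit: V = 7.67 × 13.8/(28.8 + 13.8) = 2.48 V.
With the load, R2 becomes R2‖R_L = 9.412 kΩ, so V = 7.67 × 9.412/38.21 = 1.89 V.

Unloaded: 2.48 V; loaded: 1.89 V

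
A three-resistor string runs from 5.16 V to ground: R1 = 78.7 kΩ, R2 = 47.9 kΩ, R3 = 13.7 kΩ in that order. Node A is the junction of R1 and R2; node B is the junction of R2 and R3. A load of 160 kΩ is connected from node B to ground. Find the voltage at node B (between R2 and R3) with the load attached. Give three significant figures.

V ≈ 0.468 V

At node B, R3 is in parallel with the load: R3‖R_L = 12.62 kΩ.
Below node A the resistance is R2 + (R3‖R_L) = 60.52 kΩ, so V_A = 5.16 × 60.52/139.2 = 2.243 V.
Then V_B = V_A × (R3‖R_L)/(R2 + R3‖R_L) = 2.243 × 12.62/60.52 = 0.468 V.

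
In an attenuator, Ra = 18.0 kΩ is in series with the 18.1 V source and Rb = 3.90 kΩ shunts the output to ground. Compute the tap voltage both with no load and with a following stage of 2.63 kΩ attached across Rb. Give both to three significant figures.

Open-circuit: V = 18.1 × 3.90/(18.0 + 3.90) = 3.22 V.
With the load, Rb becomes Rb‖R_L = 1.571 kΩ, so V = 18.1 × 1.571/19.57 = 1.45 V.

Unloaded: 3.22 V; loaded: 1.45 V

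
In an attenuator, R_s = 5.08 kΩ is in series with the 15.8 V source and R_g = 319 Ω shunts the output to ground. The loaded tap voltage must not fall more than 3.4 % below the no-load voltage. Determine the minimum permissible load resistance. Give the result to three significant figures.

Output resistance R_th = R_s‖R_g = (5080 × 319)/5399 = 300.2 Ω.
The fractional drop is R_th/(R_th + R_L); requiring this ≤ 0.0340 gives R_L ≥ R_th(1/0.0340 − 1) = 300.2 × 28.41 = 8.53 kΩ.

R_L(min) ≈ 8.53 kΩ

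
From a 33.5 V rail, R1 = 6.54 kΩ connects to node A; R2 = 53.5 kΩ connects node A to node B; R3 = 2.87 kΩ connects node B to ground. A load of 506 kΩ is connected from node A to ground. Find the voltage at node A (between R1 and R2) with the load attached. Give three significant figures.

V ≈ 29.7 V

Below node A the series string R2+R3 = 56.37 kΩ sits in parallel with the 506 kΩ load: 50.72 kΩ.
V_A = 33.5 × 50.72/(6.54 + 50.72) = 29.7 V.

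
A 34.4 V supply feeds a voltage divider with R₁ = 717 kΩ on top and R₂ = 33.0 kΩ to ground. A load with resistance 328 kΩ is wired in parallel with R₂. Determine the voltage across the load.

The load sits in parallel with R₂: R₂‖R_L = (33.0 × 328) / (33.0 + 328) = 29.98 kΩ.
V_out = 34.4 × 29.98 / (717 + 29.98) = 34.4 × 29.98/747.0 = 1.38 V.

V_out ≈ 1.38 V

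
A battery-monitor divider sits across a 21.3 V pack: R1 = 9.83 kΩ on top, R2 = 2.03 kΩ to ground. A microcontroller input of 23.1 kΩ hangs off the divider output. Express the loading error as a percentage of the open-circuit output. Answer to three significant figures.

6.79 %

The divider's output (Thévenin) resistance is R1‖R2 = 1.683 kΩ.
Fractional drop under load = R_th/(R_th + R_L) = 1.683 / (1.683 + 23.1) = 0.06789.
So the output falls by 6.79 %.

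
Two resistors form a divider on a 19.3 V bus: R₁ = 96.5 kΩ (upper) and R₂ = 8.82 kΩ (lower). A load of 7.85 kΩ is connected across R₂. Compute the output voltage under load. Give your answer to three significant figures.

V_out ≈ 0.796 V

The load sits in parallel with R₂: R₂‖R_L = (8.82 × 7.85) / (8.82 + 7.85) = 4.153 kΩ.
V_out = 19.3 × 4.153 / (96.5 + 4.153) = 19.3 × 4.153/100.7 = 0.796 V.
(Unloaded it would have been 1.62 V.)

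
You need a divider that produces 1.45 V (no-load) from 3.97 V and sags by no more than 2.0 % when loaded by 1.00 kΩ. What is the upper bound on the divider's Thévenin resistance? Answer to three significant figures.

Loading drop = R_th/(R_th + R_L) ≤ 0.0200, so R_th ≤ R_L · ε/(1−ε) = 1.00 kΩ × 0.0200/0.9800 = 20.4 Ω.
(Any R1, R2 with R2/(R1+R2) = 0.365 and R1‖R2 ≤ 20.4 Ω will meet the spec.)

R_th ≤ 20.4 Ω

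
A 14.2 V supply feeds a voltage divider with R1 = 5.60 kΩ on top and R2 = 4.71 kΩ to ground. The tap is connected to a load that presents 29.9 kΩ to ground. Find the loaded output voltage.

The load sits in parallel with R2: R2‖R_L = (4.71 × 29.9) / (4.71 + 29.9) = 4.069 kΩ.
V_out = 14.2 × 4.069 / (5.60 + 4.069) = 14.2 × 4.069/9.669 = 5.98 V.
(Unloaded it would have been 6.49 V.)

V_out ≈ 5.98 V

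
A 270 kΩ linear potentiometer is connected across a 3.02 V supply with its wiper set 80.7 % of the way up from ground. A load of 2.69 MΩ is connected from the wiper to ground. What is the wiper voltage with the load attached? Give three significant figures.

The wiper splits the pot into (1−α)R = 52.11 kΩ above and αR = 217.9 kΩ below.
Lower section ‖ load = 201.6 kΩ.
V_wiper = 3.02 × 201.6/(52.11 + 201.6) = 2.40 V.

V ≈ 2.40 V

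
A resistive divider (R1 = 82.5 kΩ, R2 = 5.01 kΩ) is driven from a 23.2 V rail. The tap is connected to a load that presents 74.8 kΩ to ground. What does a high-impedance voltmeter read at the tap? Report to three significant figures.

The load sits in parallel with R2: R2‖R_L = (5.01 × 74.8) / (5.01 + 74.8) = 4.696 kΩ.
V_out = 23.2 × 4.696 / (82.5 + 4.696) = 23.2 × 4.696/87.20 = 1.25 V.

V_out ≈ 1.25 V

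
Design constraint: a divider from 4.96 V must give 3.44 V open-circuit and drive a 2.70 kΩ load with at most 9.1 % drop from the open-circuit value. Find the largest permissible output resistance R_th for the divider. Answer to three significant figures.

R_th ≤ 270 Ω

Loading drop = R_th/(R_th + R_L) ≤ 0.0910, so R_th ≤ R_L · ε/(1−ε) = 2.70 kΩ × 0.0910/0.9090 = 270 Ω.
(Any R1, R2 with R2/(R1+R2) = 0.694 and R1‖R2 ≤ 270 Ω will meet the spec.)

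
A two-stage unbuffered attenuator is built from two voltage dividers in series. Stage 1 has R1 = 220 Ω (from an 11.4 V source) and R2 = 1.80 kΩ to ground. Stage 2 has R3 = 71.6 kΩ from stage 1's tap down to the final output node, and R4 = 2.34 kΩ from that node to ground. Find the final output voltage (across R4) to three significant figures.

V_out ≈ 0.321 V

Stage 2 presents R3+R4 = 73940 Ω as a load on stage 1's tap.
Stage 1's lower leg becomes R2‖(R3+R4) = 1757 Ω, so V_mid = 11.4 × 1757/1977 = 10.13 V.
Stage 2 is itself unloaded: V_out = V_mid × R4/(R3+R4) = 10.13 × 2340/73940 = 0.321 V.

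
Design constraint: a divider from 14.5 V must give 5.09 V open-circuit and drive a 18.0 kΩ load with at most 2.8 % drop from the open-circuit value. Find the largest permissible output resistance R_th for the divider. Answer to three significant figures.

Loading drop = R_th/(R_th + R_L) ≤ 0.0280, so R_th ≤ R_L · ε/(1−ε) = 18.0 kΩ × 0.0280/0.9720 = 519 Ω.

R_th ≤ 519 Ω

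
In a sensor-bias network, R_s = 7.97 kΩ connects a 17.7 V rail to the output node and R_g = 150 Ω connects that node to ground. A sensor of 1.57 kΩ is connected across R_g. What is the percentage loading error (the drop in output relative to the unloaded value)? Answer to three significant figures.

8.57 %

Unloaded V = 17.7 × 150/8120 = 0.32697 V.
Loaded: R_g‖R_L = 136.9 Ω, giving V = 17.7 × 136.9/8107 = 0.29894 V.
Drop = (0.32697 − 0.29894) / 0.32697 = 8.57 %.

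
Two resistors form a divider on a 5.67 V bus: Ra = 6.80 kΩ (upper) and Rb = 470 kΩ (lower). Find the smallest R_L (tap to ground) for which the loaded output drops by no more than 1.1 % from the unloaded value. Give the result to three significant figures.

R_L(min) ≈ 603 kΩ

Output resistance R_th = Ra‖Rb = (6.80 × 470)/476.8 = 6.703 kΩ.
The fractional drop is R_th/(R_th + R_L); requiring this ≤ 0.0110 gives R_L ≥ R_th(1/0.0110 − 1) = 6.703 × 89.91 = 603 kΩ.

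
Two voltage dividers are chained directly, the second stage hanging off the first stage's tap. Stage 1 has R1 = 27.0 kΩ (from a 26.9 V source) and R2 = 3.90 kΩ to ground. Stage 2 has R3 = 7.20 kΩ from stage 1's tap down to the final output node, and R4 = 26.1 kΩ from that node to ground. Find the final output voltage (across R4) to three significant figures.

Stage 2 presents R3+R4 = 33.30 kΩ as a load on stage 1's tap.
Stage 1's lower leg becomes R2‖(R3+R4) = 3.491 kΩ, so V_mid = 26.9 × 3.491/30.49 = 3.080 V.
Stage 2 is itself unloaded: V_out = V_mid × R4/(R3+R4) = 3.080 × 26.1/33.30 = 2.41 V.

V_out ≈ 2.41 V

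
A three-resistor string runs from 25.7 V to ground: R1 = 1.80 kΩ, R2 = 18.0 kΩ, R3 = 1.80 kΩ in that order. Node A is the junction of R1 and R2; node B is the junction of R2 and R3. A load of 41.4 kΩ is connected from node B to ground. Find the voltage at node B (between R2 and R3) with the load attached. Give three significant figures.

V ≈ 2.06 V

At node B, R3 is in parallel with the load: R3‖R_L = 1.725 kΩ.
Below node A the resistance is R2 + (R3‖R_L) = 19.73 kΩ, so V_A = 25.7 × 19.73/21.52 = 23.55 V.
Then V_B = V_A × (R3‖R_L)/(R2 + R3‖R_L) = 23.55 × 1.725/19.73 = 2.06 V.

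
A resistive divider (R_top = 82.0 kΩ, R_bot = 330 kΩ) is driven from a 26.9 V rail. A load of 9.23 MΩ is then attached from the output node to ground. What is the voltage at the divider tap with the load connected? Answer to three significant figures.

V_out ≈ 21.4 V

The load sits in parallel with R_bot: R_bot‖R_L = (330 × 9230) / (330 + 9230) = 318.6 kΩ.
V_out = 26.9 × 318.6 / (82.0 + 318.6) = 26.9 × 318.6/400.6 = 21.4 V.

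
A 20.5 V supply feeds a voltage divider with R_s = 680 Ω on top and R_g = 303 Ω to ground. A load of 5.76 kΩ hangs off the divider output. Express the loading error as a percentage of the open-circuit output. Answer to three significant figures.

The divider's output (Thévenin) resistance is R_s‖R_g = 209.6 Ω.
Fractional drop under load = R_th/(R_th + R_L) = 209.6 / (209.6 + 5760) = 0.03511.
So the output falls by 3.51 %.

3.51 %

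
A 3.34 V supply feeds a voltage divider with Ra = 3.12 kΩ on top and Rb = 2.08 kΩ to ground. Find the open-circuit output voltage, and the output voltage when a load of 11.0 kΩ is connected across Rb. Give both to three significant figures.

Unloaded: 1.34 V; loaded: 1.20 V

Open-circuit: V = 3.34 × 2.08/(3.12 + 2.08) = 1.34 V.
With the load, Rb becomes Rb‖R_L = 1.749 kΩ, so V = 3.34 × 1.749/4.869 = 1.20 V.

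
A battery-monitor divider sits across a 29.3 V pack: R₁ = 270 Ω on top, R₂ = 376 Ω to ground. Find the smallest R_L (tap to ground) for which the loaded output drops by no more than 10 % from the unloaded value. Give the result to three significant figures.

Output resistance R_th = R₁‖R₂ = (270 × 376)/646.0 = 157.2 Ω.
The fractional drop is R_th/(R_th + R_L); requiring this ≤ 0.100 gives R_L ≥ R_th(1/0.100 − 1) = 157.2 × 9.000 = 1.41 kΩ.

R_L(min) ≈ 1.41 kΩ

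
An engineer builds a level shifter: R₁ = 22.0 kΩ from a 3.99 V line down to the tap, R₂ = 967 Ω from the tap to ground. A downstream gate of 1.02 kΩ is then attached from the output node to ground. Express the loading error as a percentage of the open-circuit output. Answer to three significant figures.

The divider's output (Thévenin) resistance is R₁‖R₂ = 926.3 Ω.
Fractional drop under load = R_th/(R_th + R_L) = 926.3 / (926.3 + 1020) = 0.4759.
So the output falls by 47.6 %.

47.6 %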